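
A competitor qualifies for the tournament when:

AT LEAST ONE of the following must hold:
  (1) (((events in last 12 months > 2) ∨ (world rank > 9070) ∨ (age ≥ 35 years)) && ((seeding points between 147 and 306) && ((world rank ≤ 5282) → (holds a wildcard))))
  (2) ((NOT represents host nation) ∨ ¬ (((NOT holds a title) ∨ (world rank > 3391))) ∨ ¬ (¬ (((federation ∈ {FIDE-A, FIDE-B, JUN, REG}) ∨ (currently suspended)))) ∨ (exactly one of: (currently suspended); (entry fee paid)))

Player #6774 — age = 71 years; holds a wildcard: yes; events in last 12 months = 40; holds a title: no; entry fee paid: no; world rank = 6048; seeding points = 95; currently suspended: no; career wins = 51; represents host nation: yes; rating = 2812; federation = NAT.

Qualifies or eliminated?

Eliminated

Atomic conditions:
  events in last 12 months > 2: 40 > 2 is true
  world rank > 9070: 6048 > 9070 is false
  age ≥ 35 years: 71 ≥ 35 is true
  seeding points between 147 and 306: 95 in [147, 306] is false
  world rank ≤ 5282: 6048 ≤ 5282 is false
  holds a wildcard: yes → true
  NOT represents host nation: yes → false
  NOT holds a title: no → true
  world rank > 3391: 6048 > 3391 is true
  federation ∈ {FIDE-A, FIDE-B, JUN, REG}: NAT is not in the set → false
  currently suspended: no → false
  entry fee paid: no → false
Combine:
[1.1] true OR false OR true = true
[1.2.2] false → true (antecedent false ⇒ implication holds) = true
[1.2] false AND true = false
[1] true AND false = false
[2.2.1] true OR true = true
[2.2] NOT true = false
[2.3.1.1] false OR false = false
[2.3.1] NOT false = true
[2.3] NOT true = false
[2.4] exactly-one(false, false) = false
[2] false OR false OR false OR false = false
[root] false OR false = false
Overall: false → eliminated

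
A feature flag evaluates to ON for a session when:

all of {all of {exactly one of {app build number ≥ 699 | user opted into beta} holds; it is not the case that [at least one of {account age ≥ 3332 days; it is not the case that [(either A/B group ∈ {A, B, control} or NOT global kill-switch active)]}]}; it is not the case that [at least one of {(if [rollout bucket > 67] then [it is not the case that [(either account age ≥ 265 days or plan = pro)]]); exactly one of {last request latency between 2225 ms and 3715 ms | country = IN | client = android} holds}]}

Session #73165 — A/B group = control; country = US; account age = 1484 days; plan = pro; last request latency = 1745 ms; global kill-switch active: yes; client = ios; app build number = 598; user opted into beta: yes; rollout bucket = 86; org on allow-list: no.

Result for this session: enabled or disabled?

Enabled

Atomic conditions:
  app build number ≥ 699: 598 ≥ 699 is false
  user opted into beta: yes → true
  account age ≥ 3332 days: 1484 ≥ 3332 is false
  A/B group ∈ {A, B, control}: control is in the set → true
  NOT global kill-switch active: yes → false
  rollout bucket > 67: 86 > 67 is true
  account age ≥ 265 days: 1484 ≥ 265 is true
  plan = pro: pro == pro is true
  last request latency between 2225 ms and 3715 ms: 1745 in [2225, 3715] is false
  country = IN: US == IN is false
  client = android: ios == android is false
Combine:
[1.1] exactly-one(false, true) = true
[1.2.1.2.1] true OR false = true
[1.2.1.2] NOT true = false
[1.2.1] false OR false = false
[1.2] NOT false = true
[1] true AND true = true
[2.1.1.2.1] true OR true = true
[2.1.1.2] NOT true = false
[2.1.1] true → false = false
[2.1.2] exactly-one(false, false, false) = false
[2.1] false OR false = false
[2] NOT false = true
[root] true AND true = true
Overall: true → enabled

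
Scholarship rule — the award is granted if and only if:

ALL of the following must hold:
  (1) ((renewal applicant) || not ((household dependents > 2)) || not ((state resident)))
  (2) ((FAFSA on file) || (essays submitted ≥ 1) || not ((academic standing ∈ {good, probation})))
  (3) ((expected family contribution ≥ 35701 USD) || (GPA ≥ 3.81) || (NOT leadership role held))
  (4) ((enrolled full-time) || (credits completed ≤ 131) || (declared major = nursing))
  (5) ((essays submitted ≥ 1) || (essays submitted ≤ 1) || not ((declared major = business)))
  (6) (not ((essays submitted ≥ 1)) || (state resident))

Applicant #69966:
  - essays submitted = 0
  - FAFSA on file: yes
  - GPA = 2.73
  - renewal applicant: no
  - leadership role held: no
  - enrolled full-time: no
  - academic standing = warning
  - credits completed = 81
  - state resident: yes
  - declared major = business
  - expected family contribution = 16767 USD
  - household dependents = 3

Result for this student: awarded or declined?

Declined

Atomic conditions:
  renewal applicant: no → false
  household dependents > 2: 3 > 2 is true
  state resident: yes → true
  FAFSA on file: yes → true
  essays submitted ≥ 1: 0 ≥ 1 is false
  academic standing ∈ {good, probation}: warning is not in the set → false
  expected family contribution ≥ 35701 USD: 16767 ≥ 35701 is false
  GPA ≥ 3.81: 2.73 ≥ 3.81 is false
  NOT leadership role held: no → true
  enrolled full-time: no → false
  credits completed ≤ 131: 81 ≤ 131 is true
  declared major = nursing: business == nursing is false
  essays submitted ≤ 1: 0 ≤ 1 is true
  declared major = business: business == business is true
Combine:
[1.2] NOT true = false
[1.3] NOT true = false
[1] false OR false OR false = false
[2.3] NOT false = true
[2] true OR false OR true = true
[3] false OR false OR true = true
[4] false OR true OR false = true
[5.3] NOT true = false
[5] false OR true OR false = true
[6.1] NOT false = true
[6] true OR true = true
[root] false AND true AND true AND true AND true AND true = false
Overall: false → declined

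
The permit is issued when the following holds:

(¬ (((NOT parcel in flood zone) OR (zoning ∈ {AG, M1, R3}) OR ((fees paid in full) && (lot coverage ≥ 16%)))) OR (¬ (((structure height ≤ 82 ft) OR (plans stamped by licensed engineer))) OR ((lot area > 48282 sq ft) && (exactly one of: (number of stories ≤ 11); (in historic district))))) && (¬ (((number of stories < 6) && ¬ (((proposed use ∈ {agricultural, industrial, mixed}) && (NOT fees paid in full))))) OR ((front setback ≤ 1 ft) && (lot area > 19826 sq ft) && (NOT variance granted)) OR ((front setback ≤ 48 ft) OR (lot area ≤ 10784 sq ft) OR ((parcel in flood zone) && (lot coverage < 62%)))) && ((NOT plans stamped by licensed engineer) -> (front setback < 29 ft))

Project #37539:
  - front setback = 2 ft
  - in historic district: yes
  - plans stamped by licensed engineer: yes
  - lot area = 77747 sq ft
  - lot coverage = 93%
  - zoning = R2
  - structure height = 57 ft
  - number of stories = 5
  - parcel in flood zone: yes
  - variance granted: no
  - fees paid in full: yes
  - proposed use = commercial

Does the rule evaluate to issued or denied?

Atomic conditions:
  NOT parcel in flood zone: yes → false
  zoning ∈ {AG, M1, R3}: R2 is not in the set → false
  fees paid in full: yes → true
  lot coverage ≥ 16%: 93 ≥ 16 is true
  structure height ≤ 82 ft: 57 ≤ 82 is true
  plans stamped by licensed engineer: yes → true
  lot area > 48282 sq ft: 77747 > 48282 is true
  number of stories ≤ 11: 5 ≤ 11 is true
  in historic district: yes → true
  number of stories < 6: 5 < 6 is true
  proposed use ∈ {agricultural, industrial, mixed}: commercial is not in the set → false
  NOT fees paid in full: yes → false
  front setback ≤ 1 ft: 2 ≤ 1 is false
  lot area > 19826 sq ft: 77747 > 19826 is true
  NOT variance granted: no → true
  front setback ≤ 48 ft: 2 ≤ 48 is true
  lot area ≤ 10784 sq ft: 77747 ≤ 10784 is false
  parcel in flood zone: yes → true
  lot coverage < 62%: 93 < 62 is false
  NOT plans stamped by licensed engineer: yes → false
  front setback < 29 ft: 2 < 29 is true
Combine:
[1.1.1.3] true AND true = true
[1.1.1] false OR false OR true = true
[1.1] NOT true = false
[1.2.1.1] true OR true = true
[1.2.1] NOT true = false
[1.2.2.2] exactly-one(true, true) = false
[1.2.2] true AND false = false
[1.2] false OR false = false
[1] false OR false = false
[2.1.1.2.1] false AND false = false
[2.1.1.2] NOT false = true
[2.1.1] true AND true = true
[2.1] NOT true = false
[2.2] false AND true AND true = false
[2.3.3] true AND false = false
[2.3] true OR false OR false = true
[2] false OR false OR true = true
[3] false → true (antecedent false ⇒ implication holds) = true
[root] false AND true AND true = false
Overall: false → denied

Denied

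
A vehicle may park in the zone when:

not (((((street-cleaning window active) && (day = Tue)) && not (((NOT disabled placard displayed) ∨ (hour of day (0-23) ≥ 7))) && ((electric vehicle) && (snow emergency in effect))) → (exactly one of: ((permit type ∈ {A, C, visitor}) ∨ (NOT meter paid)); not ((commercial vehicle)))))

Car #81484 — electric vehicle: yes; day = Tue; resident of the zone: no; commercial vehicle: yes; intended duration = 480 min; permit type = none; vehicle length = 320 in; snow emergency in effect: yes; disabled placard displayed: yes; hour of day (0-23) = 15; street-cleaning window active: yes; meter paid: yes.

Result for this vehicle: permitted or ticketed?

Ticketed

Atomic conditions:
  street-cleaning window active: yes → true
  day = Tue: Tue == Tue is true
  NOT disabled placard displayed: yes → false
  hour of day (0-23) ≥ 7: 15 ≥ 7 is true
  electric vehicle: yes → true
  snow emergency in effect: yes → true
  permit type ∈ {A, C, visitor}: none is not in the set → false
  NOT meter paid: yes → false
  commercial vehicle: yes → true
Combine:
[1.1.1] true AND true = true
[1.1.2.1] false OR true = true
[1.1.2] NOT true = false
[1.1.3] true AND true = true
[1.1] true AND false AND true = false
[1.2.1] false OR false = false
[1.2.2] NOT true = false
[1.2] exactly-one(false, false) = false
[1] false → false (antecedent false ⇒ implication holds) = true
[root] NOT true = false
Overall: false → ticketed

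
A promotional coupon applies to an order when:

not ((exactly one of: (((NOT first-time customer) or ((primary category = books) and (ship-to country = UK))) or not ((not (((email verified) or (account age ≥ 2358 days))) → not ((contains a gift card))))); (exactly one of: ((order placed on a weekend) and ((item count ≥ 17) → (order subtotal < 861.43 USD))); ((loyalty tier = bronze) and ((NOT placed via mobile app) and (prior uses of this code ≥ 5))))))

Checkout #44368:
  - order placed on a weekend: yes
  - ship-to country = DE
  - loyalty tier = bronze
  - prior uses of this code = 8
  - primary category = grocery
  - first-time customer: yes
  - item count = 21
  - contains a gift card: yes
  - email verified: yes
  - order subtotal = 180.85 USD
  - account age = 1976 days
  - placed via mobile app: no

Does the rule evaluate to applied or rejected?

Applied

Atomic conditions:
  NOT first-time customer: yes → false
  primary category = books: grocery == books is false
  ship-to country = UK: DE == UK is false
  email verified: yes → true
  account age ≥ 2358 days: 1976 ≥ 2358 is false
  contains a gift card: yes → true
  order placed on a weekend: yes → true
  item count ≥ 17: 21 ≥ 17 is true
  order subtotal < 861.43 USD: 180.85 < 861.43 is true
  loyalty tier = bronze: bronze == bronze is true
  NOT placed via mobile app: no → true
  prior uses of this code ≥ 5: 8 ≥ 5 is true
Combine:
[1.1.1.2] false AND false = false
[1.1.1] false OR false = false
[1.1.2.1.1.1] true OR false = true
[1.1.2.1.1] NOT true = false
[1.1.2.1.2] NOT true = false
[1.1.2.1] false → false (antecedent false ⇒ implication holds) = true
[1.1.2] NOT true = false
[1.1] false OR false = false
[1.2.1.2] true → true = true
[1.2.1] true AND true = true
[1.2.2.2] true AND true = true
[1.2.2] true AND true = true
[1.2] exactly-one(true, true) = false
[1] exactly-one(false, false) = false
[root] NOT false = true
Overall: true → applied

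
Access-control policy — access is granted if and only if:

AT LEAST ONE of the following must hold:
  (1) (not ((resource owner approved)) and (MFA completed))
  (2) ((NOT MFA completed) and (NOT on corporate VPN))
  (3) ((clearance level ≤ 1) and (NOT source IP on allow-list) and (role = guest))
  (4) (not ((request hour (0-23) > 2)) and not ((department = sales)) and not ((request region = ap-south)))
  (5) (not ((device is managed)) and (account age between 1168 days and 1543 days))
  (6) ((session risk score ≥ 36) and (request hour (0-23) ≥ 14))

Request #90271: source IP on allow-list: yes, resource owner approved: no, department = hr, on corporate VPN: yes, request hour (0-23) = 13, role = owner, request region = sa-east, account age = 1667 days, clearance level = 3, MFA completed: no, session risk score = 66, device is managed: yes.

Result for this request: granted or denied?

Atomic conditions:
  resource owner approved: no → false
  MFA completed: no → false
  NOT MFA completed: no → true
  NOT on corporate VPN: yes → false
  clearance level ≤ 1: 3 ≤ 1 is false
  NOT source IP on allow-list: yes → false
  role = guest: owner == guest is false
  request hour (0-23) > 2: 13 > 2 is true
  department = sales: hr == sales is false
  request region = ap-south: sa-east == ap-south is false
  device is managed: yes → true
  account age between 1168 days and 1543 days: 1667 in [1168, 1543] is false
  session risk score ≥ 36: 66 ≥ 36 is true
  request hour (0-23) ≥ 14: 13 ≥ 14 is false
Combine:
[1.1] NOT false = true
[1] true AND false = false
[2] true AND false = false
[3] false AND false AND false = false
[4.1] NOT true = false
[4.2] NOT false = true
[4.3] NOT false = true
[4] false AND true AND true = false
[5.1] NOT true = false
[5] false AND false = false
[6] true AND false = false
[root] false OR false OR false OR false OR false OR false = false
Overall: false → denied

Denied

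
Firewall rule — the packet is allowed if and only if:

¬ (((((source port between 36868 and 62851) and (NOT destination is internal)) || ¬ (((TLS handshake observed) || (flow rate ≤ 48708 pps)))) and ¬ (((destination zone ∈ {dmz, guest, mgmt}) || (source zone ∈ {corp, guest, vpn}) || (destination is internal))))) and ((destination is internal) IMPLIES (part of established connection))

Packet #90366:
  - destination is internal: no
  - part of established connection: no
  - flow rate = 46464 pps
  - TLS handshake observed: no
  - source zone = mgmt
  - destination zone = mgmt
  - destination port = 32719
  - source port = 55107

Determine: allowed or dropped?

Atomic conditions:
  source port between 36868 and 62851: 55107 in [36868, 62851] is true
  NOT destination is internal: no → true
  TLS handshake observed: no → false
  flow rate ≤ 48708 pps: 46464 ≤ 48708 is true
  destination zone ∈ {dmz, guest, mgmt}: mgmt is in the set → true
  source zone ∈ {corp, guest, vpn}: mgmt is not in the set → false
  destination is internal: no → false
  part of established connection: no → false
Combine:
[1.1.1.1] true AND true = true
[1.1.1.2.1] false OR true = true
[1.1.1.2] NOT true = false
[1.1.1] true OR false = true
[1.1.2.1] true OR false OR false = true
[1.1.2] NOT true = false
[1.1] true AND false = false
[1] NOT false = true
[2] false → false (antecedent false ⇒ implication holds) = true
[root] true AND true = true
Overall: true → allowed

Allowed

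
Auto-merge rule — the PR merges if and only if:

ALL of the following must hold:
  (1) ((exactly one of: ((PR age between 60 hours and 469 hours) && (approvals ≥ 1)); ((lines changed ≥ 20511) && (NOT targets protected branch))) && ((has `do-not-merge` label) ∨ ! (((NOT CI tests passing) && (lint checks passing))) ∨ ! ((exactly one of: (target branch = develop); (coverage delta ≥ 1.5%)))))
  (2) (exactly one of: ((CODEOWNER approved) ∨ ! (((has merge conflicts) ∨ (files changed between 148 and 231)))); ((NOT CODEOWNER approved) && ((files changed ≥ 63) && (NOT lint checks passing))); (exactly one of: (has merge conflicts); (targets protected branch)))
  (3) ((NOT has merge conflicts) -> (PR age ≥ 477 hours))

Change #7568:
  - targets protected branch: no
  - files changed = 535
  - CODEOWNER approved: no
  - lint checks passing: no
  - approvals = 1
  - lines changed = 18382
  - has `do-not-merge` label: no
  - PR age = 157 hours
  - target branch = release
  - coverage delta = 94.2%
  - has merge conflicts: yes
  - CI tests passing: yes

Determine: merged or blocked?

Atomic conditions:
  PR age between 60 hours and 469 hours: 157 in [60, 469] is true
  approvals ≥ 1: 1 ≥ 1 is true
  lines changed ≥ 20511: 18382 ≥ 20511 is false
  NOT targets protected branch: no → true
  has `do-not-merge` label: no → false
  NOT CI tests passing: yes → false
  lint checks passing: no → false
  target branch = develop: release == develop is false
  coverage delta ≥ 1.5%: 94.2 ≥ 1.5 is true
  CODEOWNER approved: no → false
  has merge conflicts: yes → true
  files changed between 148 and 231: 535 in [148, 231] is false
  NOT CODEOWNER approved: no → true
  files changed ≥ 63: 535 ≥ 63 is true
  NOT lint checks passing: no → true
  targets protected branch: no → false
  NOT has merge conflicts: yes → false
  PR age ≥ 477 hours: 157 ≥ 477 is false
Combine:
[1.1.1] true AND true = true
[1.1.2] false AND true = false
[1.1] exactly-one(true, false) = true
[1.2.2.1] false AND false = false
[1.2.2] NOT false = true
[1.2.3.1] exactly-one(false, true) = true
[1.2.3] NOT true = false
[1.2] false OR true OR false = true
[1] true AND true = true
[2.1.2.1] true OR false = true
[2.1.2] NOT true = false
[2.1] false OR false = false
[2.2.2] true AND true = true
[2.2] true AND true = true
[2.3] exactly-one(true, false) = true
[2] exactly-one(false, true, true) = false
[3] false → false (antecedent false ⇒ implication holds) = true
[root] true AND false AND true = false
Overall: false → blocked

Blocked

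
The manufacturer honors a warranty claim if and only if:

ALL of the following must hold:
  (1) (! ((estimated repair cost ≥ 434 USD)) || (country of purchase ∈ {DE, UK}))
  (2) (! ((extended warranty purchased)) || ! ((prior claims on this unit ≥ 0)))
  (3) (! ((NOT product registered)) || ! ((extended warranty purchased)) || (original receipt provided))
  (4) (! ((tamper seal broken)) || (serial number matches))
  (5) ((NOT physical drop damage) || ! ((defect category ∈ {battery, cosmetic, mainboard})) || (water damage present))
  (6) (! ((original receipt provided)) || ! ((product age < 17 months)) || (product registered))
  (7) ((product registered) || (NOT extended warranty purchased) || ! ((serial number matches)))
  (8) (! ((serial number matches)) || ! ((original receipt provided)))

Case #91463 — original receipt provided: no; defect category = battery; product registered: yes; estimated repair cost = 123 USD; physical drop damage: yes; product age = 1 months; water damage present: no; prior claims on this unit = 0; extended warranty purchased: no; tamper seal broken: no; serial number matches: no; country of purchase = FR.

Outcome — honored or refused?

Atomic conditions:
  estimated repair cost ≥ 434 USD: 123 ≥ 434 is false
  country of purchase ∈ {DE, UK}: FR is not in the set → false
  extended warranty purchased: no → false
  prior claims on this unit ≥ 0: 0 ≥ 0 is true
  NOT product registered: yes → false
  original receipt provided: no → false
  tamper seal broken: no → false
  serial number matches: no → false
  NOT physical drop damage: yes → false
  defect category ∈ {battery, cosmetic, mainboard}: battery is in the set → true
  water damage present: no → false
  product age < 17 months: 1 < 17 is true
  product registered: yes → true
  NOT extended warranty purchased: no → true
Combine:
[1.1] NOT false = true
[1] true OR false = true
[2.1] NOT false = true
[2.2] NOT true = false
[2] true OR false = true
[3.1] NOT false = true
[3.2] NOT false = true
[3] true OR true OR false = true
[4.1] NOT false = true
[4] true OR false = true
[5.2] NOT true = false
[5] false OR false OR false = false
[6.1] NOT false = true
[6.2] NOT true = false
[6] true OR false OR true = true
[7.3] NOT false = true
[7] true OR true OR true = true
[8.1] NOT false = true
[8.2] NOT false = true
[8] true OR true = true
[root] true AND true AND true AND true AND false AND true AND true AND true = false
Overall: false → refused

Refused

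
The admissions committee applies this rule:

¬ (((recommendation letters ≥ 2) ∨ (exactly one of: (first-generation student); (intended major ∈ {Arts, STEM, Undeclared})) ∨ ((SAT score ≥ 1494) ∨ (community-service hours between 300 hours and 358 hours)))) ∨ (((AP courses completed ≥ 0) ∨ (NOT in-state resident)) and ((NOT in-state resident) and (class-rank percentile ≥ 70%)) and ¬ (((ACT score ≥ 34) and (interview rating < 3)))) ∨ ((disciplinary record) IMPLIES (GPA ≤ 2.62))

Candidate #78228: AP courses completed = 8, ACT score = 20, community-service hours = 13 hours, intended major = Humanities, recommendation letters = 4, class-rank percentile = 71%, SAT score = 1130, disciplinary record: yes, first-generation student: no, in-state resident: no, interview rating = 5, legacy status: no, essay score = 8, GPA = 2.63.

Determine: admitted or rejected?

Admitted

Atomic conditions:
  recommendation letters ≥ 2: 4 ≥ 2 is true
  first-generation student: no → false
  intended major ∈ {Arts, STEM, Undeclared}: Humanities is not in the set → false
  SAT score ≥ 1494: 1130 ≥ 1494 is false
  community-service hours between 300 hours and 358 hours: 13 in [300, 358] is false
  AP courses completed ≥ 0: 8 ≥ 0 is true
  NOT in-state resident: no → true
  class-rank percentile ≥ 70%: 71 ≥ 70 is true
  ACT score ≥ 34: 20 ≥ 34 is false
  interview rating < 3: 5 < 3 is false
  disciplinary record: yes → true
  GPA ≤ 2.62: 2.63 ≤ 2.62 is false
Combine:
[1.1.2] exactly-one(false, false) = false
[1.1.3] false OR false = false
[1.1] true OR false OR false = true
[1] NOT true = false
[2.1] true OR true = true
[2.2] true AND true = true
[2.3.1] false AND false = false
[2.3] NOT false = true
[2] true AND true AND true = true
[3] true → false = false
[root] false OR true OR false = true
Overall: true → admitted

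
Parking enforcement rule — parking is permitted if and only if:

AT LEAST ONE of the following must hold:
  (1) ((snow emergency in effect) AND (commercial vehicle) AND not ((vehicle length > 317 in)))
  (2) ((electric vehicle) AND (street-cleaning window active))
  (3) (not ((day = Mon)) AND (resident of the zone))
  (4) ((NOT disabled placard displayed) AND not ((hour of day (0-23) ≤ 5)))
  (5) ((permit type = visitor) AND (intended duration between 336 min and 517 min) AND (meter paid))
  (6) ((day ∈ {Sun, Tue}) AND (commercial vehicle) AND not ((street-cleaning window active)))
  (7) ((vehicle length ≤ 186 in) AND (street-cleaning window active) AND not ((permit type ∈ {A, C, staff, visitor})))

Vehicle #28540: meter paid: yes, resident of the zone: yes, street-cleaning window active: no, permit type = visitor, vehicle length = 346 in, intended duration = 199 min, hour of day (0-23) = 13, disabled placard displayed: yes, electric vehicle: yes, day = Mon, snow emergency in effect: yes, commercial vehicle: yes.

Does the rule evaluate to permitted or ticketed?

Ticketed

Atomic conditions:
  snow emergency in effect: yes → true
  commercial vehicle: yes → true
  vehicle length > 317 in: 346 > 317 is true
  electric vehicle: yes → true
  street-cleaning window active: no → false
  day = Mon: Mon == Mon is true
  resident of the zone: yes → true
  NOT disabled placard displayed: yes → false
  hour of day (0-23) ≤ 5: 13 ≤ 5 is false
  permit type = visitor: visitor == visitor is true
  intended duration between 336 min and 517 min: 199 in [336, 517] is false
  meter paid: yes → true
  day ∈ {Sun, Tue}: Mon is not in the set → false
  vehicle length ≤ 186 in: 346 ≤ 186 is false
  permit type ∈ {A, C, staff, visitor}: visitor is in the set → true
Combine:
[1.3] NOT true = false
[1] true AND true AND false = false
[2] true AND false = false
[3.1] NOT true = false
[3] false AND true = false
[4.2] NOT false = true
[4] false AND true = false
[5] true AND false AND true = false
[6.3] NOT false = true
[6] false AND true AND true = false
[7.3] NOT true = false
[7] false AND false AND false = false
[root] false OR false OR false OR false OR false OR false OR false = false
Overall: false → ticketed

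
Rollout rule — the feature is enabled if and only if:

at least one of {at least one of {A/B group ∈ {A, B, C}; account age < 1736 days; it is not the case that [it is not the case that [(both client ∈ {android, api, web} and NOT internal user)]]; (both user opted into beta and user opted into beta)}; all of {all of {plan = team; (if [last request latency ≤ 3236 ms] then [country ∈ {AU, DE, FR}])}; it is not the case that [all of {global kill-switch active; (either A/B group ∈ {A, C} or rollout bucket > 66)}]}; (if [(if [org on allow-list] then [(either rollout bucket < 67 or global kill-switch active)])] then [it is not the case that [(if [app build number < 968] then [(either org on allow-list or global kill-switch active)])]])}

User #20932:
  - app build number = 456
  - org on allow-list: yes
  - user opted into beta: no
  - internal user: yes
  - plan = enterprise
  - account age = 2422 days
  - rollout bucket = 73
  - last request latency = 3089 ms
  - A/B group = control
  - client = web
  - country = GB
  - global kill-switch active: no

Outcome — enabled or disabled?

Enabled

Atomic conditions:
  A/B group ∈ {A, B, C}: control is not in the set → false
  account age < 1736 days: 2422 < 1736 is false
  client ∈ {android, api, web}: web is in the set → true
  NOT internal user: yes → false
  user opted into beta: no → false
  plan = team: enterprise == team is false
  last request latency ≤ 3236 ms: 3089 ≤ 3236 is true
  country ∈ {AU, DE, FR}: GB is not in the set → false
  global kill-switch active: no → false
  A/B group ∈ {A, C}: control is not in the set → false
  rollout bucket > 66: 73 > 66 is true
  org on allow-list: yes → true
  rollout bucket < 67: 73 < 67 is false
  app build number < 968: 456 < 968 is true
Combine:
[1.3.1.1] true AND false = false
[1.3.1] NOT false = true
[1.3] NOT true = false
[1.4] false AND false = false
[1] false OR false OR false OR false = false
[2.1.2] true → false = false
[2.1] false AND false = false
[2.2.1.2] false OR true = true
[2.2.1] false AND true = false
[2.2] NOT false = true
[2] false AND true = false
[3.1.2] false OR false = false
[3.1] true → false = false
[3.2.1.2] true OR false = true
[3.2.1] true → true = true
[3.2] NOT true = false
[3] false → false (antecedent false ⇒ implication holds) = true
[root] false OR false OR true = true
Overall: true → enabled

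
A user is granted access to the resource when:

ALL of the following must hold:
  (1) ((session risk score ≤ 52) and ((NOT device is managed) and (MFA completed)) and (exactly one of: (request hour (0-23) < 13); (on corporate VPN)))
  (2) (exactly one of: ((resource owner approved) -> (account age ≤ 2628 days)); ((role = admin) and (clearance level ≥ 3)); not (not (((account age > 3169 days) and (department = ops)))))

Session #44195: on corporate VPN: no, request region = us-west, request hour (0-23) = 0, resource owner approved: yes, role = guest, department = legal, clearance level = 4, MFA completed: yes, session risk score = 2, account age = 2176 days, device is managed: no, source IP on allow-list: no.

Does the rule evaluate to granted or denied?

Atomic conditions:
  session risk score ≤ 52: 2 ≤ 52 is true
  NOT device is managed: no → true
  MFA completed: yes → true
  request hour (0-23) < 13: 0 < 13 is true
  on corporate VPN: no → false
  resource owner approved: yes → true
  account age ≤ 2628 days: 2176 ≤ 2628 is true
  role = admin: guest == admin is false
  clearance level ≥ 3: 4 ≥ 3 is true
  account age > 3169 days: 2176 > 3169 is false
  department = ops: legal == ops is false
Combine:
[1.2] true AND true = true
[1.3] exactly-one(true, false) = true
[1] true AND true AND true = true
[2.1] true → true = true
[2.2] false AND true = false
[2.3.1.1] false AND false = false
[2.3.1] NOT false = true
[2.3] NOT true = false
[2] exactly-one(true, false, false) = true
[root] true AND true = true
Overall: true → granted

Granted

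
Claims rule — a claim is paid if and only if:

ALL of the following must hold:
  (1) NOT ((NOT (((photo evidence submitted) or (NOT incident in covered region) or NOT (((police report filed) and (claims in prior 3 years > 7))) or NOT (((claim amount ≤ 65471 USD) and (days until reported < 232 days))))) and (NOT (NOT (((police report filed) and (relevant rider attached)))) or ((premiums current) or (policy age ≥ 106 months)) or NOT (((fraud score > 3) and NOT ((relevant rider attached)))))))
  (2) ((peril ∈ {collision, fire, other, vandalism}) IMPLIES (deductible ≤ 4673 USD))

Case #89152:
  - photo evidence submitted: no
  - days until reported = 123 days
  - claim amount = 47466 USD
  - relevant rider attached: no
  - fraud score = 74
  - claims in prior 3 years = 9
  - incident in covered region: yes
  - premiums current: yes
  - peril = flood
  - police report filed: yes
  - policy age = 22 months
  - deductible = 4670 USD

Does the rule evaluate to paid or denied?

Denied

Atomic conditions:
  photo evidence submitted: no → false
  NOT incident in covered region: yes → false
  police report filed: yes → true
  claims in prior 3 years > 7: 9 > 7 is true
  claim amount ≤ 65471 USD: 47466 ≤ 65471 is true
  days until reported < 232 days: 123 < 232 is true
  relevant rider attached: no → false
  premiums current: yes → true
  policy age ≥ 106 months: 22 ≥ 106 is false
  fraud score > 3: 74 > 3 is true
  peril ∈ {collision, fire, other, vandalism}: flood is not in the set → false
  deductible ≤ 4673 USD: 4670 ≤ 4673 is true
Combine:
[1.1.1.1.3.1] true AND true = true
[1.1.1.1.3] NOT true = false
[1.1.1.1.4.1] true AND true = true
[1.1.1.1.4] NOT true = false
[1.1.1.1] false OR false OR false OR false = false
[1.1.1] NOT false = true
[1.1.2.1.1.1] true AND false = false
[1.1.2.1.1] NOT false = true
[1.1.2.1] NOT true = false
[1.1.2.2] true OR false = true
[1.1.2.3.1.2] NOT false = true
[1.1.2.3.1] true AND true = true
[1.1.2.3] NOT true = false
[1.1.2] false OR true OR false = true
[1.1] true AND true = true
[1] NOT true = false
[2] false → true (antecedent false ⇒ implication holds) = true
[root] false AND true = false
Overall: false → denied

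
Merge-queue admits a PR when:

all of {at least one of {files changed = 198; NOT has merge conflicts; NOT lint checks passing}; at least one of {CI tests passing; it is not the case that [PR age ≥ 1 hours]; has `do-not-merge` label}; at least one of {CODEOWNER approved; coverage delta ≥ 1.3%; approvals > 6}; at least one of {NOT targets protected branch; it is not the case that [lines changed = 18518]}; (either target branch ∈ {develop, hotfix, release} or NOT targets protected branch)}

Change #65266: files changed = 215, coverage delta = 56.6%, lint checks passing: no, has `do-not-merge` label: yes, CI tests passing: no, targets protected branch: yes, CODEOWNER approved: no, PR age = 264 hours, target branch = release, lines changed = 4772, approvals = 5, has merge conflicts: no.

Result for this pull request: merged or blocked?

Atomic conditions:
  files changed = 198: 215 == 198 is false
  NOT has merge conflicts: no → true
  NOT lint checks passing: no → true
  CI tests passing: no → false
  PR age ≥ 1 hours: 264 ≥ 1 is true
  has `do-not-merge` label: yes → true
  CODEOWNER approved: no → false
  coverage delta ≥ 1.3%: 56.6 ≥ 1.3 is true
  approvals > 6: 5 > 6 is false
  NOT targets protected branch: yes → false
  lines changed = 18518: 4772 == 18518 is false
  target branch ∈ {develop, hotfix, release}: release is in the set → true
Combine:
[1] false OR true OR true = true
[2.2] NOT true = false
[2] false OR false OR true = true
[3] false OR true OR false = true
[4.2] NOT false = true
[4] false OR true = true
[5] true OR false = true
[root] true AND true AND true AND true AND true = true
Overall: true → merged

Merged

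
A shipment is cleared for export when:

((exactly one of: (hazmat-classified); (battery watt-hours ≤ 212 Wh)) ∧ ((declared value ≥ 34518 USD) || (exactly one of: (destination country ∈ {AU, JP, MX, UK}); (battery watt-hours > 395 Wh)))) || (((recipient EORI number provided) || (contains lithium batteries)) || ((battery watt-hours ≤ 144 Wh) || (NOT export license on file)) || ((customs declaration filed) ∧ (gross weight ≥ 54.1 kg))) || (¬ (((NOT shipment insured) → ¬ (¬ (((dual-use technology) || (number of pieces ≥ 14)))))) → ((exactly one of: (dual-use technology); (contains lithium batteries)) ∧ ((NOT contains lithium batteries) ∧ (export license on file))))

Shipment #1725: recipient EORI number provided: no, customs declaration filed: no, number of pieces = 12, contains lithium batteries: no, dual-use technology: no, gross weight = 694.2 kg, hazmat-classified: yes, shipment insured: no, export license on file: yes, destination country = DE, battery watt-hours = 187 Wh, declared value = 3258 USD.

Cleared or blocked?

Atomic conditions:
  hazmat-classified: yes → true
  battery watt-hours ≤ 212 Wh: 187 ≤ 212 is true
  declared value ≥ 34518 USD: 3258 ≥ 34518 is false
  destination country ∈ {AU, JP, MX, UK}: DE is not in the set → false
  battery watt-hours > 395 Wh: 187 > 395 is false
  recipient EORI number provided: no → false
  contains lithium batteries: no → false
  battery watt-hours ≤ 144 Wh: 187 ≤ 144 is false
  NOT export license on file: yes → false
  customs declaration filed: no → false
  gross weight ≥ 54.1 kg: 694.2 ≥ 54.1 is true
  NOT shipment insured: no → true
  dual-use technology: no → false
  number of pieces ≥ 14: 12 ≥ 14 is false
  NOT contains lithium batteries: no → true
  export license on file: yes → true
Combine:
[1.1] exactly-one(true, true) = false
[1.2.2] exactly-one(false, false) = false
[1.2] false OR false = false
[1] false AND false = false
[2.1] false OR false = false
[2.2] false OR false = false
[2.3] false AND true = false
[2] false OR false OR false = false
[3.1.1.2.1.1] false OR false = false
[3.1.1.2.1] NOT false = true
[3.1.1.2] NOT true = false
[3.1.1] true → false = false
[3.1] NOT false = true
[3.2.1] exactly-one(false, false) = false
[3.2.2] true AND true = true
[3.2] false AND true = false
[3] true → false = false
[root] false OR false OR false = false
Overall: false → blocked

Blocked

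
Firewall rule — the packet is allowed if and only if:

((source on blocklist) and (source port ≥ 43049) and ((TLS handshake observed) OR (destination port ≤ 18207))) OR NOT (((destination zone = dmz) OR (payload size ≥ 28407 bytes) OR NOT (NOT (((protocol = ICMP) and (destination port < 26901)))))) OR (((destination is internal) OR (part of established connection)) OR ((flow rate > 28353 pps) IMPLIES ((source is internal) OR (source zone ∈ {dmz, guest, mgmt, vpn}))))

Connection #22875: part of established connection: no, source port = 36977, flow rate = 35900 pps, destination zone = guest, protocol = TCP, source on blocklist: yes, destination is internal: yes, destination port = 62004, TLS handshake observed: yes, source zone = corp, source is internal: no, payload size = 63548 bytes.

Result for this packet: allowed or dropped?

Atomic conditions:
  source on blocklist: yes → true
  source port ≥ 43049: 36977 ≥ 43049 is false
  TLS handshake observed: yes → true
  destination port ≤ 18207: 62004 ≤ 18207 is false
  destination zone = dmz: guest == dmz is false
  payload size ≥ 28407 bytes: 63548 ≥ 28407 is true
  protocol = ICMP: TCP == ICMP is false
  destination port < 26901: 62004 < 26901 is false
  destination is internal: yes → true
  part of established connection: no → false
  flow rate > 28353 pps: 35900 > 28353 is true
  source is internal: no → false
  source zone ∈ {dmz, guest, mgmt, vpn}: corp is not in the set → false
Combine:
[1.3] true OR false = true
[1] true AND false AND true = false
[2.1.3.1.1] false AND false = false
[2.1.3.1] NOT false = true
[2.1.3] NOT true = false
[2.1] false OR true OR false = true
[2] NOT true = false
[3.1] true OR false = true
[3.2.2] false OR false = false
[3.2] true → false = false
[3] true OR false = true
[root] false OR false OR true = true
Overall: true → allowed

Allowed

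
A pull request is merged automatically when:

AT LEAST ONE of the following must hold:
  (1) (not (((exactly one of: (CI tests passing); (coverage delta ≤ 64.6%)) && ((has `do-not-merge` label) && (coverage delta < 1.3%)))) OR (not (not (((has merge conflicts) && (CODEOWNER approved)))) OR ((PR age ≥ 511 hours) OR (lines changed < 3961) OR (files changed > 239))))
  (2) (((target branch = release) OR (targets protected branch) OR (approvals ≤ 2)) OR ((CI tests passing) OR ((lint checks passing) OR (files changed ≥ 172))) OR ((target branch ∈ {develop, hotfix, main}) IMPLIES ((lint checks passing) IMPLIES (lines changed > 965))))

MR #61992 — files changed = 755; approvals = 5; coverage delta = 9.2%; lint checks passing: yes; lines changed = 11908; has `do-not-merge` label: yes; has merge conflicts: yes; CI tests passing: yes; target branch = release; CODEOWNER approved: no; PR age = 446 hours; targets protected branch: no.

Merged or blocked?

Atomic conditions:
  CI tests passing: yes → true
  coverage delta ≤ 64.6%: 9.2 ≤ 64.6 is true
  has `do-not-merge` label: yes → true
  coverage delta < 1.3%: 9.2 < 1.3 is false
  has merge conflicts: yes → true
  CODEOWNER approved: no → false
  PR age ≥ 511 hours: 446 ≥ 511 is false
  lines changed < 3961: 11908 < 3961 is false
  files changed > 239: 755 > 239 is true
  target branch = release: release == release is true
  targets protected branch: no → false
  approvals ≤ 2: 5 ≤ 2 is false
  lint checks passing: yes → true
  files changed ≥ 172: 755 ≥ 172 is true
  target branch ∈ {develop, hotfix, main}: release is not in the set → false
  lines changed > 965: 11908 > 965 is true
Combine:
[1.1.1.1] exactly-one(true, true) = false
[1.1.1.2] true AND false = false
[1.1.1] false AND false = false
[1.1] NOT false = true
[1.2.1.1.1] true AND false = false
[1.2.1.1] NOT false = true
[1.2.1] NOT true = false
[1.2.2] false OR false OR true = true
[1.2] false OR true = true
[1] true OR true = true
[2.1] true OR false OR false = true
[2.2.2] true OR true = true
[2.2] true OR true = true
[2.3.2] true → true = true
[2.3] false → true (antecedent false ⇒ implication holds) = true
[2] true OR true OR true = true
[root] true OR true = true
Overall: true → merged

Merged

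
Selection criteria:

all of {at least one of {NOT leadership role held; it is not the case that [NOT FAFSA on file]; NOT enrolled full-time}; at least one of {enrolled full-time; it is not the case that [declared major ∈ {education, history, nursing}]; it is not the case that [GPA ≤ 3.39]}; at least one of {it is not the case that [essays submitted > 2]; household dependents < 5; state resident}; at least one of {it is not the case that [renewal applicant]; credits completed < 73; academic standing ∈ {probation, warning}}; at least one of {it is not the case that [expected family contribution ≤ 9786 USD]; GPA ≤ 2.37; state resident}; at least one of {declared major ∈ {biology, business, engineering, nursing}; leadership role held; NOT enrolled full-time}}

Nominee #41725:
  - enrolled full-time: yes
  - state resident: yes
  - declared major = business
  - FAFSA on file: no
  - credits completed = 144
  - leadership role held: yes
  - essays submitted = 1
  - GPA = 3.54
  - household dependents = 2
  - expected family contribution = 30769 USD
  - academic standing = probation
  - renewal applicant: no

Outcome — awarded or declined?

Declined

Atomic conditions:
  NOT leadership role held: yes → false
  NOT FAFSA on file: no → true
  NOT enrolled full-time: yes → false
  enrolled full-time: yes → true
  declared major ∈ {education, history, nursing}: business is not in the set → false
  GPA ≤ 3.39: 3.54 ≤ 3.39 is false
  essays submitted > 2: 1 > 2 is false
  household dependents < 5: 2 < 5 is true
  state resident: yes → true
  renewal applicant: no → false
  credits completed < 73: 144 < 73 is false
  academic standing ∈ {probation, warning}: probation is in the set → true
  expected family contribution ≤ 9786 USD: 30769 ≤ 9786 is false
  GPA ≤ 2.37: 3.54 ≤ 2.37 is false
  declared major ∈ {biology, business, engineering, nursing}: business is in the set → true
  leadership role held: yes → true
Combine:
[1.2] NOT true = false
[1] false OR false OR false = false
[2.2] NOT false = true
[2.3] NOT false = true
[2] true OR true OR true = true
[3.1] NOT false = true
[3] true OR true OR true = true
[4.1] NOT false = true
[4] true OR false OR true = true
[5.1] NOT false = true
[5] true OR false OR true = true
[6] true OR true OR false = true
[root] false AND true AND true AND true AND true AND true = false
Overall: false → declined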